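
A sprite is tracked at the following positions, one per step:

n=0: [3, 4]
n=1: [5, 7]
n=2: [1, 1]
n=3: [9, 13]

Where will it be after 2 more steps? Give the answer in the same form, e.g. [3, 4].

Consecutive displacements [+2, +3], [-4, -6], [+8, +12] scale by a factor of -2 each step.
step 4: [9, 13] + [-16, -24] → [-7, -11]
step 5: [-7, -11] + [+32, +48] → [25, 37]

[25, 37]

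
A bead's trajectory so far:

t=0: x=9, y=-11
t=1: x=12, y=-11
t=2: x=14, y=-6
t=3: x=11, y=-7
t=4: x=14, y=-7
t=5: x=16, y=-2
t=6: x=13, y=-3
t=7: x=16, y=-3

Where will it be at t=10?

The moves between consecutive positions are (+3, +0), (+2, +5), (-3, -1), (+3, +0), (+2, +5), (-3, -1), (+3, +0); they repeat the 3-cycle [(+3, +0), (+2, +5), (-3, -1)].
step 8: apply (+2, +5) → x=18, y=2
step 9: apply (-3, -1) → x=15, y=1
step 10: apply (+3, +0) → x=18, y=1

x=18, y=1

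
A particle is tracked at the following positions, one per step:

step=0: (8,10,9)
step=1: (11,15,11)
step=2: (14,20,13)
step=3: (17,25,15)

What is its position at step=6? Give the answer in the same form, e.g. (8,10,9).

Constant displacement of (+3,+5,+2) per step.
step 4: (17,25,15) + (+3,+5,+2) → (20,30,17)
step 5: (20,30,17) + (+3,+5,+2) → (23,35,19)
step 6: (23,35,19) + (+3,+5,+2) → (26,40,21)

(26,40,21)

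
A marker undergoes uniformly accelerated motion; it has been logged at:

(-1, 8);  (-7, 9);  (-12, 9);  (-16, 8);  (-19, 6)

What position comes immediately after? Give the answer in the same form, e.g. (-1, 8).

(-21, 3)

Successive displacements: (-6, +1), (-5, +0), (-4, -1), (-3, -2) — each changes by (+1, -1).
step 5: (-19, 6) + (-2, -3) → (-21, 3)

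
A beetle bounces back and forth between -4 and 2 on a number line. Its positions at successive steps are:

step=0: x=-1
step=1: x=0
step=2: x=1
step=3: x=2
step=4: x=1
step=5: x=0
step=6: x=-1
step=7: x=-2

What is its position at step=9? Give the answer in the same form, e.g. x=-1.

The value reflects between -4 and 2, moving 1 per step.
  step 8: -2 → -3
  step 9: -3 → -4

x=-4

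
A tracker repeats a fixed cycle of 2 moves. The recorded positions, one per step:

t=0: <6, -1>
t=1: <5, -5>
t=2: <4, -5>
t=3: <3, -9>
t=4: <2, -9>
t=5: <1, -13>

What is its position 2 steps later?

<-1, -17>

Differencing gives <-1, -4>, <-1, +0>, <-1, -4>, <-1, +0>, <-1, -4>. This is the pattern <-1, -4>, <-1, +0> repeated.
step 6: apply <-1, +0> → <0, -13>
step 7: apply <-1, -4> → <-1, -17>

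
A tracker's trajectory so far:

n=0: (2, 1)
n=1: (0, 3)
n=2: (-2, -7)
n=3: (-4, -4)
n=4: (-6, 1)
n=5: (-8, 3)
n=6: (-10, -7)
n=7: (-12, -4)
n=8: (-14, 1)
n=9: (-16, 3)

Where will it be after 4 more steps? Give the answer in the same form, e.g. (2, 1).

(-24, 3)

The first coordinate changes by -2 each step, so at step 13 it is 2 + 13·(-2) = -24.
The second coordinate repeats the cycle [1, 3, -7, -4] with period 4; step 13 mod 4 = 1, giving 3.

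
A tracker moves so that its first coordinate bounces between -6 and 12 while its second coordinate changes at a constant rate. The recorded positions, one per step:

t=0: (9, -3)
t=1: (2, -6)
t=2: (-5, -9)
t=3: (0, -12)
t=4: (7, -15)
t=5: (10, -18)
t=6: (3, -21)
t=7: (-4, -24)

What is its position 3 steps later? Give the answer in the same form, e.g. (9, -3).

(11, -33)

The first coordinate travels 7 per step and bounces off the walls at -6 and 12.
  step 8: -4 → -1
  step 9: -1 → 6
  step 10: 6 → 11
The second coordinate changes by -3 each step: at step 10 it is -33.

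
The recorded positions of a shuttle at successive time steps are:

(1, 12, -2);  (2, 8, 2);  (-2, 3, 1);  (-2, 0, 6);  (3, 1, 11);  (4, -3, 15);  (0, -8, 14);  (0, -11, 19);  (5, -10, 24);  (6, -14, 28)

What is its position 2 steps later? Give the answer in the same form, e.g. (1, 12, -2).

The moves between consecutive positions are (+1, -4, +4), (-4, -5, -1), (+0, -3, +5), (+5, +1, +5), (+1, -4, +4), (-4, -5, -1), (+0, -3, +5), (+5, +1, +5), (+1, -4, +4); they repeat the 4-cycle [(+1, -4, +4), (-4, -5, -1), (+0, -3, +5), (+5, +1, +5)].
step 10: apply (-4, -5, -1) → (2, -19, 27)
step 11: apply (+0, -3, +5) → (2, -22, 32)

(2, -22, 32)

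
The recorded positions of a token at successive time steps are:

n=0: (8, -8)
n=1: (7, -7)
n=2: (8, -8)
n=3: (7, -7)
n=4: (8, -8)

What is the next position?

Consecutive displacements (-1, +1), (+1, -1), (-1, +1), (+1, -1) scale by a factor of -1 each step.
step 5: (8, -8) + (-1, +1) → (7, -7)

(7, -7)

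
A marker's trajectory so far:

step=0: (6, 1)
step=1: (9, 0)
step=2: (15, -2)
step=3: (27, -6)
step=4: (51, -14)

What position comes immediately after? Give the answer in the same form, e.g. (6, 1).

The jumps are (+3, -1), (+6, -2), (+12, -4), (+24, -8) — a geometric progression with ratio 2.
step 5: (51, -14) + (+48, -16) → (99, -30)

(99, -30)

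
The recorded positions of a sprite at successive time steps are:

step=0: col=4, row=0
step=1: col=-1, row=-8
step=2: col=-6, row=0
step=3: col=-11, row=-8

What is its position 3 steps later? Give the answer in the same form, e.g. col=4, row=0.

Col: linear, -5 per step → -26 at step 6.
Row: cycles through 0, -8 every 2 steps. Step 6 lands at position 0 of the cycle → 0.

col=-26, row=0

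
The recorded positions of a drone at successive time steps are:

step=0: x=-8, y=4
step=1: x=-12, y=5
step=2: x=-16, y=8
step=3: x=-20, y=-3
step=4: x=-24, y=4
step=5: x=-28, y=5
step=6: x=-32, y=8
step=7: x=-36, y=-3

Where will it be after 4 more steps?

x=-52, y=-3

X: linear, -4 per step → -52 at step 11.
Y: cycles through 4, 5, 8, -3 every 4 steps. Step 11 lands at position 3 of the cycle → -3.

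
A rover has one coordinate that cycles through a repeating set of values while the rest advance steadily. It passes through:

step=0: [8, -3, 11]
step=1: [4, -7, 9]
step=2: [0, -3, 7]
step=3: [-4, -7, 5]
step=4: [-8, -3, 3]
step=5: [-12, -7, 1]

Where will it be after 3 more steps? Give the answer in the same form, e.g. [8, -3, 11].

The first coordinate changes by -4 each step, so at step 8 it is 8 + 8·(-4) = -24.
The second coordinate repeats the cycle [-3, -7] with period 2; step 8 mod 2 = 0, giving -3.
The third coordinate changes by -2 each step, so at step 8 it is 11 + 8·(-2) = -5.

[-24, -3, -5]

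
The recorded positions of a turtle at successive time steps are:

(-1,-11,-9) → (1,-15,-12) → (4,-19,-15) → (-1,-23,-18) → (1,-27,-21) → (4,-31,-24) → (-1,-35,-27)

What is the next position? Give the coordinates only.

(1,-39,-30)

First: cycles through -1, 1, 4 every 3 steps. Step 7 lands at position 1 of the cycle → 1.
Second: linear, -4 per step → -39 at step 7.
Third: linear, -3 per step → -30 at step 7.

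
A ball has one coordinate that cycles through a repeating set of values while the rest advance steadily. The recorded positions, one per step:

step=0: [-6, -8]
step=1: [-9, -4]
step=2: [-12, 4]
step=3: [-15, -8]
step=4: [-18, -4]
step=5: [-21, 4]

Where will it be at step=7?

[-27, -4]

The first coordinate changes by -3 each step, so at step 7 it is -6 + 7·(-3) = -27.
The second coordinate repeats the cycle [-8, -4, 4] with period 3; step 7 mod 3 = 1, giving -4.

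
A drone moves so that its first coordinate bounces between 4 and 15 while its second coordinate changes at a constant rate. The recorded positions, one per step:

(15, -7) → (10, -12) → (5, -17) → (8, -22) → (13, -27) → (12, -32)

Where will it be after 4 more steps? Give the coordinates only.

The first coordinate travels 5 per step and bounces off the walls at 4 and 15.
  step 6: 12 → 7
  step 7: 7 → 6
  step 8: 6 → 11
  step 9: 11 → 14
The second coordinate changes by -5 each step: at step 9 it is -52.

(14, -52)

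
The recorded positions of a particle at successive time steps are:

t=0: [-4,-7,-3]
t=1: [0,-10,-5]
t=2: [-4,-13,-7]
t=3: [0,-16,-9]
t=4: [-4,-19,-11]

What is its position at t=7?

First: cycles through -4, 0 every 2 steps. Step 7 lands at position 1 of the cycle → 0.
Second: linear, -3 per step → -28 at step 7.
Third: linear, -2 per step → -17 at step 7.

[0,-28,-17]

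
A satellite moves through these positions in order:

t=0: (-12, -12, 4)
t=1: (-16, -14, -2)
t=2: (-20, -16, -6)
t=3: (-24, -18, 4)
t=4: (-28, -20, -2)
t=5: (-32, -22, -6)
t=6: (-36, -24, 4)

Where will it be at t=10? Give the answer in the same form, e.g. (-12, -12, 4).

(-52, -32, -2)

First: linear, -4 per step → -52 at step 10.
Second: linear, -2 per step → -32 at step 10.
Third: cycles through 4, -2, -6 every 3 steps. Step 10 lands at position 1 of the cycle → -2.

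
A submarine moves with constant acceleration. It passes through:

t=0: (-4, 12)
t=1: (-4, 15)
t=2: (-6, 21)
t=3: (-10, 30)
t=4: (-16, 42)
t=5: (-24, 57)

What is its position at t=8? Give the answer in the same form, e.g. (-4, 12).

First differences are (+0, +3), (-2, +6), (-4, +9), (-6, +12), (-8, +15); their common second difference is (-2, +3) (constant acceleration).
step 6: (-24, 57) + (-10, +18) → (-34, 75)
step 7: (-34, 75) + (-12, +21) → (-46, 96)
step 8: (-46, 96) + (-14, +24) → (-60, 120)

(-60, 120)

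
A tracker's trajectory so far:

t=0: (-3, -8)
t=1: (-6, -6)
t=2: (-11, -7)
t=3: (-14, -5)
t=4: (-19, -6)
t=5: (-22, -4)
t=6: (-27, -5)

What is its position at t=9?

(-38, -2)

Differencing gives (-3, +2), (-5, -1), (-3, +2), (-5, -1), (-3, +2), (-5, -1). This is the pattern (-3, +2), (-5, -1) repeated.
step 7: apply (-3, +2) → (-30, -3)
step 8: apply (-5, -1) → (-35, -4)
step 9: apply (-3, +2) → (-38, -2)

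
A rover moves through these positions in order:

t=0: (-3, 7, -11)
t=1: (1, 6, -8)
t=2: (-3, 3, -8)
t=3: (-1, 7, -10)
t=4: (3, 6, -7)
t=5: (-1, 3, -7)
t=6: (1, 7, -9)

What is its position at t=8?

(1, 3, -6)

Step-to-step displacements: (+4, -1, +3), (-4, -3, +0), (+2, +4, -2), (+4, -1, +3), (-4, -3, +0), (+2, +4, -2) — a repeating cycle of length 3.
step 7: apply (+4, -1, +3) → (5, 6, -6)
step 8: apply (-4, -3, +0) → (1, 3, -6)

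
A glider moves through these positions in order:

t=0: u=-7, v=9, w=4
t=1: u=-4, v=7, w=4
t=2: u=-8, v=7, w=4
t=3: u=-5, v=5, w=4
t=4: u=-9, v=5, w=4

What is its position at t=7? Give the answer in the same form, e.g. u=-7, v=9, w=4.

u=-7, v=1, w=4

The moves between consecutive positions are (+3, -2, +0), (-4, +0, +0), (+3, -2, +0), (-4, +0, +0); they repeat the 2-cycle [(+3, -2, +0), (-4, +0, +0)].
step 5: apply (+3, -2, +0) → u=-6, v=3, w=4
step 6: apply (-4, +0, +0) → u=-10, v=3, w=4
step 7: apply (+3, -2, +0) → u=-7, v=1, w=4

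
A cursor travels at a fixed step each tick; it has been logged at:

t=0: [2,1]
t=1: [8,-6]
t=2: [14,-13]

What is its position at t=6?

[38,-41]

The position changes by [+6,-7] every step.
step 3: [14,-13] + [+6,-7] → [20,-20]
step 4: [20,-20] + [+6,-7] → [26,-27]
step 5: [26,-27] + [+6,-7] → [32,-34]
step 6: [32,-34] + [+6,-7] → [38,-41]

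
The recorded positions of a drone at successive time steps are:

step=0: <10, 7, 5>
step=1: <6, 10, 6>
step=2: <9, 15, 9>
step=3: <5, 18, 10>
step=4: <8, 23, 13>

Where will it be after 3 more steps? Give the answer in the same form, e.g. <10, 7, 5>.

The moves between consecutive positions are <-4, +3, +1>, <+3, +5, +3>, <-4, +3, +1>, <+3, +5, +3>; they repeat the 2-cycle [<-4, +3, +1>, <+3, +5, +3>].
step 5: apply <-4, +3, +1> → <4, 26, 14>
step 6: apply <+3, +5, +3> → <7, 31, 17>
step 7: apply <-4, +3, +1> → <3, 34, 18>

<3, 34, 18>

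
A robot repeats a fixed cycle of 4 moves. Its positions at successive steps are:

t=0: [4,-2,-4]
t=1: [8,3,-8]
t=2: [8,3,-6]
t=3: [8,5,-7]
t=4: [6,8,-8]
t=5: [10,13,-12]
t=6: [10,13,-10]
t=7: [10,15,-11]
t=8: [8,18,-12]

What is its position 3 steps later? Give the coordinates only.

[12,25,-15]

Differencing gives [+4,+5,-4], [+0,+0,+2], [+0,+2,-1], [-2,+3,-1], [+4,+5,-4], [+0,+0,+2], [+0,+2,-1], [-2,+3,-1]. This is the pattern [+4,+5,-4], [+0,+0,+2], [+0,+2,-1], [-2,+3,-1] repeated.
step 9: apply [+4,+5,-4] → [12,23,-16]
step 10: apply [+0,+0,+2] → [12,23,-14]
step 11: apply [+0,+2,-1] → [12,25,-15]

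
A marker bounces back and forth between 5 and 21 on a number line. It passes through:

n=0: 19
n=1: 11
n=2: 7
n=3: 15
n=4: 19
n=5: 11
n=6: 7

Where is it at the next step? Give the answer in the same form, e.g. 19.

15

The value reflects between 5 and 21, moving 8 per step.
  step 7: 7 → 15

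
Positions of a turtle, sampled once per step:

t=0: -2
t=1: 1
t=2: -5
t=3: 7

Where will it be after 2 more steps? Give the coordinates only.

Consecutive displacements +3, -6, +12 scale by a factor of -2 each step.
step 4: 7 − 24 → -17
step 5: -17 + 48 → 31

31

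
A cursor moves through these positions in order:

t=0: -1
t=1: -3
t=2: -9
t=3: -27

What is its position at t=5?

-243

Step-to-step displacements: -2, -6, -18; each is 3× the previous.
step 4: -27 − 54 → -81
step 5: -81 − 162 → -243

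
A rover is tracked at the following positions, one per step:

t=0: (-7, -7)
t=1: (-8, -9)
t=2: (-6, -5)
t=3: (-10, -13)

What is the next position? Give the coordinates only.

(-2, 3)

The jumps are (-1, -2), (+2, +4), (-4, -8) — a geometric progression with ratio -2.
step 4: (-10, -13) + (+8, +16) → (-2, 3)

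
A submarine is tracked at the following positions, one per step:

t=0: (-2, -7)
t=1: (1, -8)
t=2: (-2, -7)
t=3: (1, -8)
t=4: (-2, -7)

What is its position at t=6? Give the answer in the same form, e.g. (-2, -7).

Consecutive displacements (+3, -1), (-3, +1), (+3, -1), (-3, +1) scale by a factor of -1 each step.
step 5: (-2, -7) + (+3, -1) → (1, -8)
step 6: (1, -8) + (-3, +1) → (-2, -7)

(-2, -7)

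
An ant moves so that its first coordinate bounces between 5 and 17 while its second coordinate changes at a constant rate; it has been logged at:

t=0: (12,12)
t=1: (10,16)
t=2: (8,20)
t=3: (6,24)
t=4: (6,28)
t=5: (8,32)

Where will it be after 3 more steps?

(14,44)

The first coordinate travels 2 per step and bounces off the walls at 5 and 17.
  step 6: 8 → 10
  step 7: 10 → 12
  step 8: 12 → 14
The second coordinate changes by +4 each step: at step 8 it is 44.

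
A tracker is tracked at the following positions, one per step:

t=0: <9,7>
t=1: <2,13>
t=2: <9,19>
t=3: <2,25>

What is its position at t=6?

<9,43>

First: cycles through 9, 2 every 2 steps. Step 6 lands at position 0 of the cycle → 9.
Second: linear, +6 per step → 43 at step 6.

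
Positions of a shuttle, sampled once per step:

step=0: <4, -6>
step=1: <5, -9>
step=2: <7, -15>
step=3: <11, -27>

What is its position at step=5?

<35, -99>

Consecutive displacements <+1, -3>, <+2, -6>, <+4, -12> scale by a factor of 2 each step.
step 4: <11, -27> + <+8, -24> → <19, -51>
step 5: <19, -51> + <+16, -48> → <35, -99>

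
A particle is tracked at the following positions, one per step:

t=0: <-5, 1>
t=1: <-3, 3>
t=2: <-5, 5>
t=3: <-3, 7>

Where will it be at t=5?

<-3, 11>

First: cycles through -5, -3 every 2 steps. Step 5 lands at position 1 of the cycle → -3.
Second: linear, +2 per step → 11 at step 5.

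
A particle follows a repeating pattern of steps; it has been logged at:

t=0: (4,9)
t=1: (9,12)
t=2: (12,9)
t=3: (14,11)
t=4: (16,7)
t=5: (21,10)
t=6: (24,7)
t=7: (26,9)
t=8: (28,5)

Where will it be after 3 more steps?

(38,7)

Differencing gives (+5,+3), (+3,-3), (+2,+2), (+2,-4), (+5,+3), (+3,-3), (+2,+2), (+2,-4). This is the pattern (+5,+3), (+3,-3), (+2,+2), (+2,-4) repeated.
step 9: apply (+5,+3) → (33,8)
step 10: apply (+3,-3) → (36,5)
step 11: apply (+2,+2) → (38,7)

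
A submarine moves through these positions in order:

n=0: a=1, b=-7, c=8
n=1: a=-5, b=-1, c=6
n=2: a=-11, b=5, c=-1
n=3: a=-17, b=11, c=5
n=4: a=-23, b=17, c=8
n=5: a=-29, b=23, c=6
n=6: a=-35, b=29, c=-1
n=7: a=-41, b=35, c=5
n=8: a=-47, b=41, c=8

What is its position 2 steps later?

A: linear, -6 per step → -59 at step 10.
B: linear, +6 per step → 53 at step 10.
C: cycles through 8, 6, -1, 5 every 4 steps. Step 10 lands at position 2 of the cycle → -1.

a=-59, b=53, c=-1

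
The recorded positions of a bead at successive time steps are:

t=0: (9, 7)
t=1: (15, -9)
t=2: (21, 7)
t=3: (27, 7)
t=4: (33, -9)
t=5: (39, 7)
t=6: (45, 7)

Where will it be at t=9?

(63, 7)

The first coordinate changes by +6 each step, so at step 9 it is 9 + 9·(6) = 63.
The second coordinate repeats the cycle [7, -9, 7] with period 3; step 9 mod 3 = 0, giving 7.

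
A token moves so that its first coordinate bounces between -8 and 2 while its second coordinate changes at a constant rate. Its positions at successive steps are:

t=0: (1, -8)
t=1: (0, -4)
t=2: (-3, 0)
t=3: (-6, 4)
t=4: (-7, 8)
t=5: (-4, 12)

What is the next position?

The first coordinate reflects between -8 and 2, moving 3 per step.
  step 6: -4 → -1
The second coordinate changes by +4 each step: at step 6 it is 16.

(-1, 16)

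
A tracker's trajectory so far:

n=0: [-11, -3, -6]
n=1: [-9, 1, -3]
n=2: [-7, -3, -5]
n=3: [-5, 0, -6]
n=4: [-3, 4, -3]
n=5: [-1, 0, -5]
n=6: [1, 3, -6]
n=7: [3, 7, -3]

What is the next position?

Differencing gives [+2, +4, +3], [+2, -4, -2], [+2, +3, -1], [+2, +4, +3], [+2, -4, -2], [+2, +3, -1], [+2, +4, +3]. This is the pattern [+2, +4, +3], [+2, -4, -2], [+2, +3, -1] repeated.
step 8: apply [+2, -4, -2] → [5, 3, -5]

[5, 3, -5]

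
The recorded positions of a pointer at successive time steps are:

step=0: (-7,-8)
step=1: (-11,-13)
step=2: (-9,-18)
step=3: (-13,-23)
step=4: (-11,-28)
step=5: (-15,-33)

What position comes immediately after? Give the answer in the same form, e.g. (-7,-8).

(-13,-38)

The moves between consecutive positions are (-4,-5), (+2,-5), (-4,-5), (+2,-5), (-4,-5); they repeat the 2-cycle [(-4,-5), (+2,-5)].
step 6: apply (+2,-5) → (-13,-38)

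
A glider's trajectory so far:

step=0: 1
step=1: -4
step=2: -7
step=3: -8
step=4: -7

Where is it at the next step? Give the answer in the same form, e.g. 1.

-4

Taking differences between consecutive positions: -5, -3, -1, +1. These grow by +2 each step.
step 5: -7 + 3 → -4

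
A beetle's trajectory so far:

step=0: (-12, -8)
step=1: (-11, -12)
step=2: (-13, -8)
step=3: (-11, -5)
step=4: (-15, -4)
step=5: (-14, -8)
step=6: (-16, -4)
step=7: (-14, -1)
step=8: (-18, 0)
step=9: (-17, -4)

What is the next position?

(-19, 0)

The moves between consecutive positions are (+1, -4), (-2, +4), (+2, +3), (-4, +1), (+1, -4), (-2, +4), (+2, +3), (-4, +1), (+1, -4); they repeat the 4-cycle [(+1, -4), (-2, +4), (+2, +3), (-4, +1)].
step 10: apply (-2, +4) → (-19, 0)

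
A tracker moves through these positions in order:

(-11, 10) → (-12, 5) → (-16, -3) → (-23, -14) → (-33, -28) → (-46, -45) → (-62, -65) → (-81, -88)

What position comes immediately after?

(-103, -114)

Successive displacements: (-1, -5), (-4, -8), (-7, -11), (-10, -14), (-13, -17), (-16, -20), (-19, -23) — each changes by (-3, -3).
step 8: (-81, -88) + (-22, -26) → (-103, -114)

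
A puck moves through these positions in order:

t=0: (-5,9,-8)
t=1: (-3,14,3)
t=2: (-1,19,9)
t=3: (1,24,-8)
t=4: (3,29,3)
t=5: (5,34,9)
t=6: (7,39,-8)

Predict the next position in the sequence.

(9,44,3)

First: linear, +2 per step → 9 at step 7.
Second: linear, +5 per step → 44 at step 7.
Third: cycles through -8, 3, 9 every 3 steps. Step 7 lands at position 1 of the cycle → 3.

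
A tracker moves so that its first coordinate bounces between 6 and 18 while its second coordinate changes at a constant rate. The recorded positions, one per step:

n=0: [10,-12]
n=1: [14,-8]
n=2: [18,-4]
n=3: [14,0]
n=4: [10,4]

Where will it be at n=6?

[10,12]

The first coordinate reflects between 6 and 18, moving 4 per step.
  step 5: 10 → 6
  step 6: 6 → 10
The second coordinate changes by +4 each step: at step 6 it is 12.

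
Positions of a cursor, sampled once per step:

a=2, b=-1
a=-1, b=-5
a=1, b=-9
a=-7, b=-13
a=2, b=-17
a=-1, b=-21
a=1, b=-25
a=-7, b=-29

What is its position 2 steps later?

a=-1, b=-37

The a coordinate repeats the cycle [2, -1, 1, -7] with period 4; step 9 mod 4 = 1, giving -1.
The b coordinate changes by -4 each step, so at step 9 it is -1 + 9·(-4) = -37.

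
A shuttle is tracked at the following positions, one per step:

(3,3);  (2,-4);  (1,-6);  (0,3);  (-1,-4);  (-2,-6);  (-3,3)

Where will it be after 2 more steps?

The first coordinate changes by -1 each step, so at step 8 it is 3 + 8·(-1) = -5.
The second coordinate repeats the cycle [3, -4, -6] with period 3; step 8 mod 3 = 2, giving -6.

(-5,-6)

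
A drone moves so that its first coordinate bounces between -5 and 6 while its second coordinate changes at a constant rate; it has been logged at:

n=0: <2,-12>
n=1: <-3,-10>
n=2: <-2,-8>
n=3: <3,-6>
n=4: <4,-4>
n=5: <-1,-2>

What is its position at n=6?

The first coordinate reflects between -5 and 6, moving 5 per step.
  step 6: -1 → -4
The second coordinate changes by +2 each step: at step 6 it is 0.

<-4,0>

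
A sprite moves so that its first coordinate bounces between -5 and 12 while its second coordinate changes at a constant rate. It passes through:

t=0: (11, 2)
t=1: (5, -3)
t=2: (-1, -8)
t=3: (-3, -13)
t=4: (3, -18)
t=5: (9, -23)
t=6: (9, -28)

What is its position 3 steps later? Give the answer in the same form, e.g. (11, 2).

The first coordinate travels 6 per step and bounces off the walls at -5 and 12.
  step 7: 9 → 3
  step 8: 3 → -3
  step 9: -3 → -1
The second coordinate changes by -5 each step: at step 9 it is -43.

(-1, -43)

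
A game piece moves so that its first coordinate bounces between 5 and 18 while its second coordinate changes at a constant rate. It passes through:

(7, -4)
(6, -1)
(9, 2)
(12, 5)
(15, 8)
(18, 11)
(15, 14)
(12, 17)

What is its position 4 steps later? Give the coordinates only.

The first coordinate reflects between 5 and 18, moving 3 per step.
  step 8: 12 → 9
  step 9: 9 → 6
  step 10: 6 → 7
  step 11: 7 → 10
The second coordinate changes by +3 each step: at step 11 it is 29.

(10, 29)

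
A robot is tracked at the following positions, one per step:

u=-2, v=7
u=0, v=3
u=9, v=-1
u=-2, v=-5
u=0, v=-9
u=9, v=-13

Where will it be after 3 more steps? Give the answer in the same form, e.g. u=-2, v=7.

u=9, v=-25

U: cycles through -2, 0, 9 every 3 steps. Step 8 lands at position 2 of the cycle → 9.
V: linear, -4 per step → -25 at step 8.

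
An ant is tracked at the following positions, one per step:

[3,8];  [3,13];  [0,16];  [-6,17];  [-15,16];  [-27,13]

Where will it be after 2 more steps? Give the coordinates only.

First differences are [+0,+5], [-3,+3], [-6,+1], [-9,-1], [-12,-3]; their common second difference is [-3,-2] (constant acceleration).
step 6: [-27,13] + [-15,-5] → [-42,8]
step 7: [-42,8] + [-18,-7] → [-60,1]

[-60,1]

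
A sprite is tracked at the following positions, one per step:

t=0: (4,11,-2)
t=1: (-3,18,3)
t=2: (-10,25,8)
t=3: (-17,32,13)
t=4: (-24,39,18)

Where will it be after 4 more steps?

(-52,67,38)

Constant displacement of (-7,+7,+5) per step.
step 5: (-24,39,18) + (-7,+7,+5) → (-31,46,23)
step 6: (-31,46,23) + (-7,+7,+5) → (-38,53,28)
step 7: (-38,53,28) + (-7,+7,+5) → (-45,60,33)
step 8: (-45,60,33) + (-7,+7,+5) → (-52,67,38)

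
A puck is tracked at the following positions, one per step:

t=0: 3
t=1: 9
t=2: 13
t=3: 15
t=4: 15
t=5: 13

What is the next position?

Taking differences between consecutive positions: +6, +4, +2, +0, -2. These grow by -2 each step.
step 6: 13 − 4 → 9

9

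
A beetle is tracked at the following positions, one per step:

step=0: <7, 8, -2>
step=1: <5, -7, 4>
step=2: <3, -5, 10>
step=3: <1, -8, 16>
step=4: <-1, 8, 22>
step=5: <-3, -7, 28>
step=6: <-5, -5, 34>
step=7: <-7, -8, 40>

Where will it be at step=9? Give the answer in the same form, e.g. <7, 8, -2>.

<-11, -7, 52>

First: linear, -2 per step → -11 at step 9.
Second: cycles through 8, -7, -5, -8 every 4 steps. Step 9 lands at position 1 of the cycle → -7.
Third: linear, +6 per step → 52 at step 9.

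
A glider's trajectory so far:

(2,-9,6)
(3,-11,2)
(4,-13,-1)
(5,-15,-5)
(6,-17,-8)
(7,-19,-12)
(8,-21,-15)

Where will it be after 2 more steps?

(10,-25,-22)

Step-to-step displacements: (+1,-2,-4), (+1,-2,-3), (+1,-2,-4), (+1,-2,-3), (+1,-2,-4), (+1,-2,-3) — a repeating cycle of length 2.
step 7: apply (+1,-2,-4) → (9,-23,-19)
step 8: apply (+1,-2,-3) → (10,-25,-22)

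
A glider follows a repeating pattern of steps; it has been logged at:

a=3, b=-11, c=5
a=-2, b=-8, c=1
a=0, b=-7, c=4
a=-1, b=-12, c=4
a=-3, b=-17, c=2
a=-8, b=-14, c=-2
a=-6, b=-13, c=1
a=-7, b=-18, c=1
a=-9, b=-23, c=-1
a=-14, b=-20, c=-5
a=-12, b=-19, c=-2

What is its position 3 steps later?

Differencing gives (-5, +3, -4), (+2, +1, +3), (-1, -5, +0), (-2, -5, -2), (-5, +3, -4), (+2, +1, +3), (-1, -5, +0), (-2, -5, -2), (-5, +3, -4), (+2, +1, +3). This is the pattern (-5, +3, -4), (+2, +1, +3), (-1, -5, +0), (-2, -5, -2) repeated.
step 11: apply (-1, -5, +0) → a=-13, b=-24, c=-2
step 12: apply (-2, -5, -2) → a=-15, b=-29, c=-4
step 13: apply (-5, +3, -4) → a=-20, b=-26, c=-8

a=-20, b=-26, c=-8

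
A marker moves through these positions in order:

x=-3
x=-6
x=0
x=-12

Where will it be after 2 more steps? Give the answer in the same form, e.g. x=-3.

x=-36

Consecutive displacements -3, +6, -12 scale by a factor of -2 each step.
step 4: -12 + 24 → x=12
step 5: 12 − 48 → x=-36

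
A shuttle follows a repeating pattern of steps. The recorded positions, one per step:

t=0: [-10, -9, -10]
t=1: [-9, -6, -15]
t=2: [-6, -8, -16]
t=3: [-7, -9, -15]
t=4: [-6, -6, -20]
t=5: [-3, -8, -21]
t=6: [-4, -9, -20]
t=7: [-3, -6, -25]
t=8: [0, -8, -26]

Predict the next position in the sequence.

[-1, -9, -25]

Step-to-step displacements: [+1, +3, -5], [+3, -2, -1], [-1, -1, +1], [+1, +3, -5], [+3, -2, -1], [-1, -1, +1], [+1, +3, -5], [+3, -2, -1] — a repeating cycle of length 3.
step 9: apply [-1, -1, +1] → [-1, -9, -25]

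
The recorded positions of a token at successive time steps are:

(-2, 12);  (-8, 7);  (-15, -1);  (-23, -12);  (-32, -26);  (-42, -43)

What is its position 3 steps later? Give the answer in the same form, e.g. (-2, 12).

(-78, -112)

Taking differences between consecutive positions: (-6, -5), (-7, -8), (-8, -11), (-9, -14), (-10, -17). These grow by (-1, -3) each step.
step 6: (-42, -43) + (-11, -20) → (-53, -63)
step 7: (-53, -63) + (-12, -23) → (-65, -86)
step 8: (-65, -86) + (-13, -26) → (-78, -112)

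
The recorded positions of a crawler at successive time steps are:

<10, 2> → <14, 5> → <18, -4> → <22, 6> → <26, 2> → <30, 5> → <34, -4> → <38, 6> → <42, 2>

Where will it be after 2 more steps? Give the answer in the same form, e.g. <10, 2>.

First: linear, +4 per step → 50 at step 10.
Second: cycles through 2, 5, -4, 6 every 4 steps. Step 10 lands at position 2 of the cycle → -4.

<50, -4>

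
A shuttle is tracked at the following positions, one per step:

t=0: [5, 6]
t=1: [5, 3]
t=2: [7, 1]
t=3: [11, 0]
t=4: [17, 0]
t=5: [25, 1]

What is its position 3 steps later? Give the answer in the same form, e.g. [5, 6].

[61, 10]

Successive displacements: [+0, -3], [+2, -2], [+4, -1], [+6, +0], [+8, +1] — each changes by [+2, +1].
step 6: [25, 1] + [+10, +2] → [35, 3]
step 7: [35, 3] + [+12, +3] → [47, 6]
step 8: [47, 6] + [+14, +4] → [61, 10]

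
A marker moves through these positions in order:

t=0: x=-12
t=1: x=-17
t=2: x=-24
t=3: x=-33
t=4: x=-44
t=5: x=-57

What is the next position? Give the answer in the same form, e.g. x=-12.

x=-72

Taking differences between consecutive positions: -5, -7, -9, -11, -13. These grow by -2 each step.
step 6: -57 − 15 → x=-72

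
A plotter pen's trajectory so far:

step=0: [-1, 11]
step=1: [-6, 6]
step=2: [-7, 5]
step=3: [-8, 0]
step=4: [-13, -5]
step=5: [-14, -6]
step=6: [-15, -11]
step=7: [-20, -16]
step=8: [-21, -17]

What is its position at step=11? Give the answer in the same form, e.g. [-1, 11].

The moves between consecutive positions are [-5, -5], [-1, -1], [-1, -5], [-5, -5], [-1, -1], [-1, -5], [-5, -5], [-1, -1]; they repeat the 3-cycle [[-5, -5], [-1, -1], [-1, -5]].
step 9: apply [-1, -5] → [-22, -22]
step 10: apply [-5, -5] → [-27, -27]
step 11: apply [-1, -1] → [-28, -28]

[-28, -28]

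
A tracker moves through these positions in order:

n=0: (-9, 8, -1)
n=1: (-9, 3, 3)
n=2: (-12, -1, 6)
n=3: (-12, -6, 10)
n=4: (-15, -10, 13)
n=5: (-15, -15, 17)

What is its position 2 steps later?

The moves between consecutive positions are (+0, -5, +4), (-3, -4, +3), (+0, -5, +4), (-3, -4, +3), (+0, -5, +4); they repeat the 2-cycle [(+0, -5, +4), (-3, -4, +3)].
step 6: apply (-3, -4, +3) → (-18, -19, 20)
step 7: apply (+0, -5, +4) → (-18, -24, 24)

(-18, -24, 24)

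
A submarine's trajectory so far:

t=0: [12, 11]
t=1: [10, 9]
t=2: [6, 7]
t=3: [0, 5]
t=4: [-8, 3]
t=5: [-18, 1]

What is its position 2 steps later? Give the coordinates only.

[-44, -3]

Taking differences between consecutive positions: [-2, -2], [-4, -2], [-6, -2], [-8, -2], [-10, -2]. These grow by [-2, +0] each step.
step 6: [-18, 1] + [-12, -2] → [-30, -1]
step 7: [-30, -1] + [-14, -2] → [-44, -3]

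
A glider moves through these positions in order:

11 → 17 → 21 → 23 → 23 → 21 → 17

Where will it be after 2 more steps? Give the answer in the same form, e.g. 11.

Taking differences between consecutive positions: +6, +4, +2, +0, -2, -4. These grow by -2 each step.
step 7: 17 − 6 → 11
step 8: 11 − 8 → 3

3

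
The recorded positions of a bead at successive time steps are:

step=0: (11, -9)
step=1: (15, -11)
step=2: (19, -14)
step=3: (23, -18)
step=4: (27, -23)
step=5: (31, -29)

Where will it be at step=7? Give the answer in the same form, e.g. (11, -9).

Successive displacements: (+4, -2), (+4, -3), (+4, -4), (+4, -5), (+4, -6) — each changes by (+0, -1).
step 6: (31, -29) + (+4, -7) → (35, -36)
step 7: (35, -36) + (+4, -8) → (39, -44)

(39, -44)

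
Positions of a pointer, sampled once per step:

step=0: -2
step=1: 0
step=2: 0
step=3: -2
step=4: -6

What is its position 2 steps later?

Successive displacements: +2, +0, -2, -4 — each changes by -2.
step 5: -6 − 6 → -12
step 6: -12 − 8 → -20

-20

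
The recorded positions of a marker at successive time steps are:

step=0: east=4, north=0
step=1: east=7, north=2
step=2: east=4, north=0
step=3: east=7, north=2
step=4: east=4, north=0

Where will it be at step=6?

Consecutive displacements (+3, +2), (-3, -2), (+3, +2), (-3, -2) scale by a factor of -1 each step.
step 5: east=4, north=0 + (+3, +2) → east=7, north=2
step 6: east=7, north=2 + (-3, -2) → east=4, north=0

east=4, north=0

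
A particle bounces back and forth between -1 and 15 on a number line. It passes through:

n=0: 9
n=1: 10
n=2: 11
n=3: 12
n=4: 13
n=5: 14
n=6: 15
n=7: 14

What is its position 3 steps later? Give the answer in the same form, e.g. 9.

The value travels 1 per step and bounces off the walls at -1 and 15.
  step 8: 14 → 13
  step 9: 13 → 12
  step 10: 12 → 11

11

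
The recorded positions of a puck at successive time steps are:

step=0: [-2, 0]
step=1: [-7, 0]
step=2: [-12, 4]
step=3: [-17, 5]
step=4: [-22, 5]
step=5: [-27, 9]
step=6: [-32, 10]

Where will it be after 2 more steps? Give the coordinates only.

[-42, 14]

Differencing gives [-5, +0], [-5, +4], [-5, +1], [-5, +0], [-5, +4], [-5, +1]. This is the pattern [-5, +0], [-5, +4], [-5, +1] repeated.
step 7: apply [-5, +0] → [-37, 10]
step 8: apply [-5, +4] → [-42, 14]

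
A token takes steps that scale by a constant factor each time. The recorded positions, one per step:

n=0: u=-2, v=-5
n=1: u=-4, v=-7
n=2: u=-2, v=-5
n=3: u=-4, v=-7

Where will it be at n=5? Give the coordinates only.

Step-to-step displacements: (-2,-2), (+2,+2), (-2,-2); each is -1× the previous.
step 4: u=-4, v=-7 + (+2,+2) → u=-2, v=-5
step 5: u=-2, v=-5 + (-2,-2) → u=-4, v=-7

u=-4, v=-7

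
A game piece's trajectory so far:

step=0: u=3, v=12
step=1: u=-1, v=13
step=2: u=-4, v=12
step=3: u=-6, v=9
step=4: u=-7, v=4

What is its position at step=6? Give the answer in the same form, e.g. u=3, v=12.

Taking differences between consecutive positions: (-4,+1), (-3,-1), (-2,-3), (-1,-5). These grow by (+1,-2) each step.
step 5: u=-7, v=4 + (+0,-7) → u=-7, v=-3
step 6: u=-7, v=-3 + (+1,-9) → u=-6, v=-12

u=-6, v=-12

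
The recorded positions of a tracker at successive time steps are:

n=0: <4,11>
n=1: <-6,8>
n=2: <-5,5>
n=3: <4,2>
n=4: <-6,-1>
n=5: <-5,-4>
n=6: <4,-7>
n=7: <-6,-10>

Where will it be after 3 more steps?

<-6,-19>

First: cycles through 4, -6, -5 every 3 steps. Step 10 lands at position 1 of the cycle → -6.
Second: linear, -3 per step → -19 at step 10.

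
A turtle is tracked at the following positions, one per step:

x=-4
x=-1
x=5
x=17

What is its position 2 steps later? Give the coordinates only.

x=89

The jumps are +3, +6, +12 — a geometric progression with ratio 2.
step 4: 17 + 24 → x=41
step 5: 41 + 48 → x=89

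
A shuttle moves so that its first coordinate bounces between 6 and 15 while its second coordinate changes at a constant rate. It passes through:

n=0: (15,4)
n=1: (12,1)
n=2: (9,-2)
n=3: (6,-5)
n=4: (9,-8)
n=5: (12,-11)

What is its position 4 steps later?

(6,-23)

The first coordinate travels 3 per step and bounces off the walls at 6 and 15.
  step 6: 12 → 15
  step 7: 15 → 12
  step 8: 12 → 9
  step 9: 9 → 6
The second coordinate changes by -3 each step: at step 9 it is -23.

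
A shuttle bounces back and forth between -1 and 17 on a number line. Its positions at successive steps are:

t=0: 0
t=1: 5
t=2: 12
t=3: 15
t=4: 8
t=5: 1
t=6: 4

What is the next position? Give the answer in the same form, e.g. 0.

11

The value travels 7 per step and bounces off the walls at -1 and 17.
  step 7: 4 → 11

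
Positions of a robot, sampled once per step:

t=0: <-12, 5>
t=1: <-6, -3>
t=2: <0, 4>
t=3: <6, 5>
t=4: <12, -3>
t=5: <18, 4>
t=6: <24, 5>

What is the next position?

First: linear, +6 per step → 30 at step 7.
Second: cycles through 5, -3, 4 every 3 steps. Step 7 lands at position 1 of the cycle → -3.

<30, -3>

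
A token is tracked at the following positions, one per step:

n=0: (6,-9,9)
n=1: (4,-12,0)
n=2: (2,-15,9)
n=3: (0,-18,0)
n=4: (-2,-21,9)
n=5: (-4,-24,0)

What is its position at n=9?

(-12,-36,0)

First: linear, -2 per step → -12 at step 9.
Second: linear, -3 per step → -36 at step 9.
Third: cycles through 9, 0 every 2 steps. Step 9 lands at position 1 of the cycle → 0.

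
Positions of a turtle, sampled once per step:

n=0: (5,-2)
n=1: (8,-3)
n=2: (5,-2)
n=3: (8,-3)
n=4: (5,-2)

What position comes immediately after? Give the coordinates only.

(8,-3)

Consecutive displacements (+3,-1), (-3,+1), (+3,-1), (-3,+1) scale by a factor of -1 each step.
step 5: (5,-2) + (+3,-1) → (8,-3)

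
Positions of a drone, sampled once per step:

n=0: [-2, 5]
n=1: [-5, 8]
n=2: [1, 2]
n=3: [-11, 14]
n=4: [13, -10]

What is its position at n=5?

[-35, 38]

Consecutive displacements [-3, +3], [+6, -6], [-12, +12], [+24, -24] scale by a factor of -2 each step.
step 5: [13, -10] + [-48, +48] → [-35, 38]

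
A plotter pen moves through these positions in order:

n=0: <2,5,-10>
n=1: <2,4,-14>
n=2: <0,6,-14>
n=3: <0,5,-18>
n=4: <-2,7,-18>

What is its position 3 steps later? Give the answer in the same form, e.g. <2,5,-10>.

Step-to-step displacements: <+0,-1,-4>, <-2,+2,+0>, <+0,-1,-4>, <-2,+2,+0> — a repeating cycle of length 2.
step 5: apply <+0,-1,-4> → <-2,6,-22>
step 6: apply <-2,+2,+0> → <-4,8,-22>
step 7: apply <+0,-1,-4> → <-4,7,-26>

<-4,7,-26>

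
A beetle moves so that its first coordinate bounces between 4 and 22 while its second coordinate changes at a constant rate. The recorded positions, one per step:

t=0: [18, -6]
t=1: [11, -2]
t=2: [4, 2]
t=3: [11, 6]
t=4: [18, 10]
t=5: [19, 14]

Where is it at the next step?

[12, 18]

The first coordinate travels 7 per step and bounces off the walls at 4 and 22.
  step 6: 19 → 12
The second coordinate changes by +4 each step: at step 6 it is 18.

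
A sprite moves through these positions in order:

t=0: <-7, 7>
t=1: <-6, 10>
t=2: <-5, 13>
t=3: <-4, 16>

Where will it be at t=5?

<-2, 22>

The position changes by <+1, +3> every step.
step 4: <-4, 16> + <+1, +3> → <-3, 19>
step 5: <-3, 19> + <+1, +3> → <-2, 22>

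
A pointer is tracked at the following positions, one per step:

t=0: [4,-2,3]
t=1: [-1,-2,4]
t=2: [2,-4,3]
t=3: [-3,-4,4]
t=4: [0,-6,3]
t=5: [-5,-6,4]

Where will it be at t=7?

[-7,-8,4]

Step-to-step displacements: [-5,+0,+1], [+3,-2,-1], [-5,+0,+1], [+3,-2,-1], [-5,+0,+1] — a repeating cycle of length 2.
step 6: apply [+3,-2,-1] → [-2,-8,3]
step 7: apply [-5,+0,+1] → [-7,-8,4]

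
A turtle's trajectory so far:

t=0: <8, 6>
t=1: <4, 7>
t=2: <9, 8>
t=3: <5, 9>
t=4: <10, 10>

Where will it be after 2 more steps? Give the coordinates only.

<11, 12>

Differencing gives <-4, +1>, <+5, +1>, <-4, +1>, <+5, +1>. This is the pattern <-4, +1>, <+5, +1> repeated.
step 5: apply <-4, +1> → <6, 11>
step 6: apply <+5, +1> → <11, 12>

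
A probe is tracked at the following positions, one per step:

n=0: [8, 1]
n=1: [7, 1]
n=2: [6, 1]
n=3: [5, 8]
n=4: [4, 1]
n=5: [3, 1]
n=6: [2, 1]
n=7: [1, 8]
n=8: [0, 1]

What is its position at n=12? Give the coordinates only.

The first coordinate changes by -1 each step, so at step 12 it is 8 + 12·(-1) = -4.
The second coordinate repeats the cycle [1, 1, 1, 8] with period 4; step 12 mod 4 = 0, giving 1.

[-4, 1]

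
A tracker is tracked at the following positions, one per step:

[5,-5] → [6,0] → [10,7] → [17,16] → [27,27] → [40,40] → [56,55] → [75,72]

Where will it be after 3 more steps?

First differences are [+1,+5], [+4,+7], [+7,+9], [+10,+11], [+13,+13], [+16,+15], [+19,+17]; their common second difference is [+3,+2] (constant acceleration).
step 8: [75,72] + [+22,+19] → [97,91]
step 9: [97,91] + [+25,+21] → [122,112]
step 10: [122,112] + [+28,+23] → [150,135]

[150,135]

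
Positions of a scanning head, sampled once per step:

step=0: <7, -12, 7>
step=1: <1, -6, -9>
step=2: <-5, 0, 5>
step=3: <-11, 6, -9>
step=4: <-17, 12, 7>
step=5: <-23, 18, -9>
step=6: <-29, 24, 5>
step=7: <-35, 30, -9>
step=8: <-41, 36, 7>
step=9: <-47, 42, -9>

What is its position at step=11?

First: linear, -6 per step → -59 at step 11.
Second: linear, +6 per step → 54 at step 11.
Third: cycles through 7, -9, 5, -9 every 4 steps. Step 11 lands at position 3 of the cycle → -9.

<-59, 54, -9>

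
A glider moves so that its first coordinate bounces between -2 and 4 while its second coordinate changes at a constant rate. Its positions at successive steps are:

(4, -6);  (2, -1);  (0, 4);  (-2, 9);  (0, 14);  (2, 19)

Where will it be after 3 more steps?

The first coordinate travels 2 per step and bounces off the walls at -2 and 4.
  step 6: 2 → 4
  step 7: 4 → 2
  step 8: 2 → 0
The second coordinate changes by +5 each step: at step 8 it is 34.

(0, 34)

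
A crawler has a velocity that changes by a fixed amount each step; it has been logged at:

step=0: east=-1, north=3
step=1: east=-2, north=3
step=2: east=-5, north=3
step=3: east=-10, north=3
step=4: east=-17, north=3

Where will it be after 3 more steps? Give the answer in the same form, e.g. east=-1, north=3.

east=-50, north=3

First differences are (-1, +0), (-3, +0), (-5, +0), (-7, +0); their common second difference is (-2, +0) (constant acceleration).
step 5: east=-17, north=3 + (-9, +0) → east=-26, north=3
step 6: east=-26, north=3 + (-11, +0) → east=-37, north=3
step 7: east=-37, north=3 + (-13, +0) → east=-50, north=3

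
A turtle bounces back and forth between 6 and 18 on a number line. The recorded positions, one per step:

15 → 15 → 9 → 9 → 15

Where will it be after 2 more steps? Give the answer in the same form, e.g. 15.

9

The value travels 6 per step and bounces off the walls at 6 and 18.
  step 5: 15 → 15
  step 6: 15 → 9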